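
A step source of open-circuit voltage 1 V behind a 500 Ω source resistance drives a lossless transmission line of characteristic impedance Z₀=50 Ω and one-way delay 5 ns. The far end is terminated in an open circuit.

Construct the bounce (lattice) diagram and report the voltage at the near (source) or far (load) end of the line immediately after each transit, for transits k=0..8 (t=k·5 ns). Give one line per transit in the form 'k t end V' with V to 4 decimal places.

Γ_L=1.000000, Γ_S=0.818182; launch V₁=1·50/550=0.090909
k=0 src: V=0.0909
k=1 load: inc=0.090909, refl=0.090909·1.000000=0.0909; V=0.000000+0.090909+0.090909=0.1818
k=2 src: inc=0.090909, refl=0.090909·0.818182=0.0744; V=0.090909+0.090909+0.074380=0.2562
k=3 load: inc=0.074380, refl=0.074380·1.000000=0.0744; V=0.181818+0.074380+0.074380=0.3306
k=4 src: inc=0.074380, refl=0.074380·0.818182=0.0609; V=0.256198+0.074380+0.060856=0.3914
k=5 load: inc=0.060856, refl=0.060856·1.000000=0.0609; V=0.330579+0.060856+0.060856=0.4523
k=6 src: inc=0.060856, refl=0.060856·0.818182=0.0498; V=0.391435+0.060856+0.049792=0.5021
k=7 load: inc=0.049792, refl=0.049792·1.000000=0.0498; V=0.452292+0.049792+0.049792=0.5519
k=8 src: inc=0.049792, refl=0.049792·0.818182=0.0407; V=0.502083+0.049792+0.040739=0.5926

0 0 source 0.0909
1 5 load 0.1818
2 10 source 0.2562
3 15 load 0.3306
4 20 source 0.3914
5 25 load 0.4523
6 30 source 0.5021
7 35 load 0.5519
8 40 source 0.5926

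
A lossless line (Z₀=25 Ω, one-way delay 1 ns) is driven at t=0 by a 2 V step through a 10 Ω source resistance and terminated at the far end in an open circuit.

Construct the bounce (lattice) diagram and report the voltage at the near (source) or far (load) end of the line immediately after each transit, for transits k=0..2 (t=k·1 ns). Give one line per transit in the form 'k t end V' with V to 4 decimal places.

Γ_L=1.000000, Γ_S=-0.428571; launch V₁=2·25/35=1.428571
k=0 src: V=1.4286
k=1 load: inc=1.428571, refl=1.428571·1.000000=1.4286; V=0.000000+1.428571+1.428571=2.8571
k=2 src: inc=1.428571, refl=1.428571·-0.428571=-0.6122; V=1.428571+1.428571+-0.612245=2.2449

0 0 source 1.4286
1 1 load 2.8571
2 2 source 2.2449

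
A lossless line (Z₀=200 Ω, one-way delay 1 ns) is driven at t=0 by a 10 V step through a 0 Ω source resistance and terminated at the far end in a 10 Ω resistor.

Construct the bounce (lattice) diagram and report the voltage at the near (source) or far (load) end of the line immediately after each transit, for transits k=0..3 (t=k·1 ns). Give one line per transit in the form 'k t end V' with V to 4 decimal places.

0 0 source 10.0000
1 1 load 0.9524
2 2 source 10.0000
3 3 load 1.8141

Γ_L=-0.904762, Γ_S=-1.000000; launch V₁=10·200/200=10.000000
k=0 src: V=10.0000
k=1 load: inc=10.000000, refl=10.000000·-0.904762=-9.0476; V=0.000000+10.000000+-9.047619=0.9524
k=2 src: inc=-9.047619, refl=-9.047619·-1.000000=9.0476; V=10.000000+-9.047619+9.047619=10.0000
k=3 load: inc=9.047619, refl=9.047619·-0.904762=-8.1859; V=0.952381+9.047619+-8.185941=1.8141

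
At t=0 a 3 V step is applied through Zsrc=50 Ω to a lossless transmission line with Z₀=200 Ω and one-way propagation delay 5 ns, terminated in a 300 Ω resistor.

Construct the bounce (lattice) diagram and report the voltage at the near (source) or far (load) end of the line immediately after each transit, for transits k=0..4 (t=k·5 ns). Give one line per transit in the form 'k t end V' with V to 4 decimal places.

0 0 source 2.4000
1 5 load 2.8800
2 10 source 2.5920
3 15 load 2.5344
4 20 source 2.5690

Γ_L=0.200000, Γ_S=-0.600000; launch V₁=3·200/250=2.400000
k=0 src: V=2.4000
k=1 load: inc=2.400000, refl=2.400000·0.200000=0.4800; V=0.000000+2.400000+0.480000=2.8800
k=2 src: inc=0.480000, refl=0.480000·-0.600000=-0.2880; V=2.400000+0.480000+-0.288000=2.5920
k=3 load: inc=-0.288000, refl=-0.288000·0.200000=-0.0576; V=2.880000+-0.288000+-0.057600=2.5344
k=4 src: inc=-0.057600, refl=-0.057600·-0.600000=0.0346; V=2.592000+-0.057600+0.034560=2.5690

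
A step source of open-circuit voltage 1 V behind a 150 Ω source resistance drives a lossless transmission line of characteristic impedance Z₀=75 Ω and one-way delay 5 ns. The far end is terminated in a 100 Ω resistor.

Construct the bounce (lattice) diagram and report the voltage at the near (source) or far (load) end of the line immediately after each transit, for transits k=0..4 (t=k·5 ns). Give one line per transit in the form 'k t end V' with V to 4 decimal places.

Γ_L=0.142857, Γ_S=0.333333; launch V₁=1·75/225=0.333333
k=0 src: V=0.3333
k=1 load: inc=0.333333, refl=0.333333·0.142857=0.0476; V=0.000000+0.333333+0.047619=0.3810
k=2 src: inc=0.047619, refl=0.047619·0.333333=0.0159; V=0.333333+0.047619+0.015873=0.3968
k=3 load: inc=0.015873, refl=0.015873·0.142857=0.0023; V=0.380952+0.015873+0.002268=0.3991
k=4 src: inc=0.002268, refl=0.002268·0.333333=0.0008; V=0.396825+0.002268+0.000756=0.3998

0 0 source 0.3333
1 5 load 0.3810
2 10 source 0.3968
3 15 load 0.3991
4 20 source 0.3998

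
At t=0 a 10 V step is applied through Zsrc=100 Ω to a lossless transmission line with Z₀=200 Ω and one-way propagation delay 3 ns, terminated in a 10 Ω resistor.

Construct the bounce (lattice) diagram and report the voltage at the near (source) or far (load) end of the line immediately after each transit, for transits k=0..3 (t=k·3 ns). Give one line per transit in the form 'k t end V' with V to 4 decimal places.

0 0 source 6.6667
1 3 load 0.6349
2 6 source 2.6455
3 9 load 0.8264

Γ_L=-0.904762, Γ_S=-0.333333; launch V₁=10·200/300=6.666667
k=0 src: V=6.6667
k=1 load: inc=6.666667, refl=6.666667·-0.904762=-6.0317; V=0.000000+6.666667+-6.031746=0.6349
k=2 src: inc=-6.031746, refl=-6.031746·-0.333333=2.0106; V=6.666667+-6.031746+2.010582=2.6455
k=3 load: inc=2.010582, refl=2.010582·-0.904762=-1.8191; V=0.634921+2.010582+-1.819098=0.8264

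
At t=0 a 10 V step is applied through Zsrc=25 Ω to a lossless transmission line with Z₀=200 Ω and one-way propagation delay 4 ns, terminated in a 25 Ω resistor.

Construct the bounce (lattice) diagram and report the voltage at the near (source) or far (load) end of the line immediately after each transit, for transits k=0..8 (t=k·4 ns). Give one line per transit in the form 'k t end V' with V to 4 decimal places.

Γ_L=-0.777778, Γ_S=-0.777778; launch V₁=10·200/225=8.888889
k=0 src: V=8.8889
k=1 load: inc=8.888889, refl=8.888889·-0.777778=-6.9136; V=0.000000+8.888889+-6.913580=1.9753
k=2 src: inc=-6.913580, refl=-6.913580·-0.777778=5.3772; V=8.888889+-6.913580+5.377229=7.3525
k=3 load: inc=5.377229, refl=5.377229·-0.777778=-4.1823; V=1.975309+5.377229+-4.182289=3.1702
k=4 src: inc=-4.182289, refl=-4.182289·-0.777778=3.2529; V=7.352538+-4.182289+3.252892=6.4231
k=5 load: inc=3.252892, refl=3.252892·-0.777778=-2.5300; V=3.170248+3.252892+-2.530027=3.8931
k=6 src: inc=-2.530027, refl=-2.530027·-0.777778=1.9678; V=6.423140+-2.530027+1.967799=5.8609
k=7 load: inc=1.967799, refl=1.967799·-0.777778=-1.5305; V=3.893113+1.967799+-1.530510=4.3304
k=8 src: inc=-1.530510, refl=-1.530510·-0.777778=1.1904; V=5.860912+-1.530510+1.190397=5.5208

0 0 source 8.8889
1 4 load 1.9753
2 8 source 7.3525
3 12 load 3.1702
4 16 source 6.4231
5 20 load 3.8931
6 24 source 5.8609
7 28 load 4.3304
8 32 source 5.5208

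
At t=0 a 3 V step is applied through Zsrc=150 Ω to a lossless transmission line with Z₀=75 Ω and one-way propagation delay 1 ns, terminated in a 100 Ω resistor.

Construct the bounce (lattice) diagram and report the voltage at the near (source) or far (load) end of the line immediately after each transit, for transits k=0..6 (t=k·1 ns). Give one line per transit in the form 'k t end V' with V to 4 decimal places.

0 0 source 1.0000
1 1 load 1.1429
2 2 source 1.1905
3 3 load 1.1973
4 4 source 1.1995
5 5 load 1.1999
6 6 source 1.2000

Γ_L=0.142857, Γ_S=0.333333; launch V₁=3·75/225=1.000000
k=0 src: V=1.0000
k=1 load: inc=1.000000, refl=1.000000·0.142857=0.1429; V=0.000000+1.000000+0.142857=1.1429
k=2 src: inc=0.142857, refl=0.142857·0.333333=0.0476; V=1.000000+0.142857+0.047619=1.1905
k=3 load: inc=0.047619, refl=0.047619·0.142857=0.0068; V=1.142857+0.047619+0.006803=1.1973
k=4 src: inc=0.006803, refl=0.006803·0.333333=0.0023; V=1.190476+0.006803+0.002268=1.1995
k=5 load: inc=0.002268, refl=0.002268·0.142857=0.0003; V=1.197279+0.002268+0.000324=1.1999
k=6 src: inc=0.000324, refl=0.000324·0.333333=0.0001; V=1.199546+0.000324+0.000108=1.2000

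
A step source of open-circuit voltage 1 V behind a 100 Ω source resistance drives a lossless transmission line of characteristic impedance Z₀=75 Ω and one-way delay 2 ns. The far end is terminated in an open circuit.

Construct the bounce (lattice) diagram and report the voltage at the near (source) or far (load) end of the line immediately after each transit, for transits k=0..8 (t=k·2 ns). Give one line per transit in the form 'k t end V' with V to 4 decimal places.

Γ_L=1.000000, Γ_S=0.142857; launch V₁=1·75/175=0.428571
k=0 src: V=0.4286
k=1 load: inc=0.428571, refl=0.428571·1.000000=0.4286; V=0.000000+0.428571+0.428571=0.8571
k=2 src: inc=0.428571, refl=0.428571·0.142857=0.0612; V=0.428571+0.428571+0.061224=0.9184
k=3 load: inc=0.061224, refl=0.061224·1.000000=0.0612; V=0.857143+0.061224+0.061224=0.9796
k=4 src: inc=0.061224, refl=0.061224·0.142857=0.0087; V=0.918367+0.061224+0.008746=0.9883
k=5 load: inc=0.008746, refl=0.008746·1.000000=0.0087; V=0.979592+0.008746+0.008746=0.9971
k=6 src: inc=0.008746, refl=0.008746·0.142857=0.0012; V=0.988338+0.008746+0.001249=0.9983
k=7 load: inc=0.001249, refl=0.001249·1.000000=0.0012; V=0.997085+0.001249+0.001249=0.9996
k=8 src: inc=0.001249, refl=0.001249·0.142857=0.0002; V=0.998334+0.001249+0.000178=0.9998

0 0 source 0.4286
1 2 load 0.8571
2 4 source 0.9184
3 6 load 0.9796
4 8 source 0.9883
5 10 load 0.9971
6 12 source 0.9983
7 14 load 0.9996
8 16 source 0.9998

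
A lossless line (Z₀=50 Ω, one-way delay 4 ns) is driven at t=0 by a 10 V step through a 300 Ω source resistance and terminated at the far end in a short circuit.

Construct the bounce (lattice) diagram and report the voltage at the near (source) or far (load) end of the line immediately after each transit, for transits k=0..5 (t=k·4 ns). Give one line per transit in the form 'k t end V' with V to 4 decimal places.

0 0 source 1.4286
1 4 load 0.0000
2 8 source -1.0204
3 12 load 0.0000
4 16 source 0.7289
5 20 load 0.0000

Γ_L=-1.000000, Γ_S=0.714286; launch V₁=10·50/350=1.428571
k=0 src: V=1.4286
k=1 load: inc=1.428571, refl=1.428571·-1.000000=-1.4286; V=0.000000+1.428571+-1.428571=0.0000
k=2 src: inc=-1.428571, refl=-1.428571·0.714286=-1.0204; V=1.428571+-1.428571+-1.020408=-1.0204
k=3 load: inc=-1.020408, refl=-1.020408·-1.000000=1.0204; V=0.000000+-1.020408+1.020408=0.0000
k=4 src: inc=1.020408, refl=1.020408·0.714286=0.7289; V=-1.020408+1.020408+0.728863=0.7289
k=5 load: inc=0.728863, refl=0.728863·-1.000000=-0.7289; V=0.000000+0.728863+-0.728863=0.0000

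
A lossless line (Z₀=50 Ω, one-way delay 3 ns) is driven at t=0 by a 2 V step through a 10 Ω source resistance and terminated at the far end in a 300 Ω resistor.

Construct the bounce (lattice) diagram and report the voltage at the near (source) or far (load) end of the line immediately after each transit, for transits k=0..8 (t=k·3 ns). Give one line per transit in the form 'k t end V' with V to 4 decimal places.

0 0 source 1.6667
1 3 load 2.8571
2 6 source 2.0635
3 9 load 1.4966
4 12 source 1.8745
5 15 load 2.1445
6 18 source 1.9645
7 21 load 1.8360
8 24 source 1.9217

Γ_L=0.714286, Γ_S=-0.666667; launch V₁=2·50/60=1.666667
k=0 src: V=1.6667
k=1 load: inc=1.666667, refl=1.666667·0.714286=1.1905; V=0.000000+1.666667+1.190476=2.8571
k=2 src: inc=1.190476, refl=1.190476·-0.666667=-0.7937; V=1.666667+1.190476+-0.793651=2.0635
k=3 load: inc=-0.793651, refl=-0.793651·0.714286=-0.5669; V=2.857143+-0.793651+-0.566893=1.4966
k=4 src: inc=-0.566893, refl=-0.566893·-0.666667=0.3779; V=2.063492+-0.566893+0.377929=1.8745
k=5 load: inc=0.377929, refl=0.377929·0.714286=0.2699; V=1.496599+0.377929+0.269949=2.1445
k=6 src: inc=0.269949, refl=0.269949·-0.666667=-0.1800; V=1.874528+0.269949+-0.179966=1.9645
k=7 load: inc=-0.179966, refl=-0.179966·0.714286=-0.1285; V=2.144477+-0.179966+-0.128547=1.8360
k=8 src: inc=-0.128547, refl=-0.128547·-0.666667=0.0857; V=1.964511+-0.128547+0.085698=1.9217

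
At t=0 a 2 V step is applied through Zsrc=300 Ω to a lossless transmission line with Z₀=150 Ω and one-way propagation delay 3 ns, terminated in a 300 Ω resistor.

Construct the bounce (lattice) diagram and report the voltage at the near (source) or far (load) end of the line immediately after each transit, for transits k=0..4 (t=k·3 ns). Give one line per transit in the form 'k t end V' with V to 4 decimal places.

0 0 source 0.6667
1 3 load 0.8889
2 6 source 0.9630
3 9 load 0.9877
4 12 source 0.9959

Γ_L=0.333333, Γ_S=0.333333; launch V₁=2·150/450=0.666667
k=0 src: V=0.6667
k=1 load: inc=0.666667, refl=0.666667·0.333333=0.2222; V=0.000000+0.666667+0.222222=0.8889
k=2 src: inc=0.222222, refl=0.222222·0.333333=0.0741; V=0.666667+0.222222+0.074074=0.9630
k=3 load: inc=0.074074, refl=0.074074·0.333333=0.0247; V=0.888889+0.074074+0.024691=0.9877
k=4 src: inc=0.024691, refl=0.024691·0.333333=0.0082; V=0.962963+0.024691+0.008230=0.9959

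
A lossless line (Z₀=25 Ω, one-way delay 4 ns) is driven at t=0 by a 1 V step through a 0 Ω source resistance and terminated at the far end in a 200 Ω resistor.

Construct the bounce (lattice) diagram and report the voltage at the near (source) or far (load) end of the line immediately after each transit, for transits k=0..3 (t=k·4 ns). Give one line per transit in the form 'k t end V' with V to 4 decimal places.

0 0 source 1.0000
1 4 load 1.7778
2 8 source 1.0000
3 12 load 0.3951

Γ_L=0.777778, Γ_S=-1.000000; launch V₁=1·25/25=1.000000
k=0 src: V=1.0000
k=1 load: inc=1.000000, refl=1.000000·0.777778=0.7778; V=0.000000+1.000000+0.777778=1.7778
k=2 src: inc=0.777778, refl=0.777778·-1.000000=-0.7778; V=1.000000+0.777778+-0.777778=1.0000
k=3 load: inc=-0.777778, refl=-0.777778·0.777778=-0.6049; V=1.777778+-0.777778+-0.604938=0.3951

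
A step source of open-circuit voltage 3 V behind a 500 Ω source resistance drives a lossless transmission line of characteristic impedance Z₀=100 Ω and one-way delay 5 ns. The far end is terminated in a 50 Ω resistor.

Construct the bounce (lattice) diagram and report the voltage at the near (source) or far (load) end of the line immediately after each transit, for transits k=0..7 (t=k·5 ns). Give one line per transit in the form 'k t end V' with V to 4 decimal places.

0 0 source 0.5000
1 5 load 0.3333
2 10 source 0.2222
3 15 load 0.2593
4 20 source 0.2840
5 25 load 0.2757
6 30 source 0.2702
7 35 load 0.2721

Γ_L=-0.333333, Γ_S=0.666667; launch V₁=3·100/600=0.500000
k=0 src: V=0.5000
k=1 load: inc=0.500000, refl=0.500000·-0.333333=-0.1667; V=0.000000+0.500000+-0.166667=0.3333
k=2 src: inc=-0.166667, refl=-0.166667·0.666667=-0.1111; V=0.500000+-0.166667+-0.111111=0.2222
k=3 load: inc=-0.111111, refl=-0.111111·-0.333333=0.0370; V=0.333333+-0.111111+0.037037=0.2593
k=4 src: inc=0.037037, refl=0.037037·0.666667=0.0247; V=0.222222+0.037037+0.024691=0.2840
k=5 load: inc=0.024691, refl=0.024691·-0.333333=-0.0082; V=0.259259+0.024691+-0.008230=0.2757
k=6 src: inc=-0.008230, refl=-0.008230·0.666667=-0.0055; V=0.283951+-0.008230+-0.005487=0.2702
k=7 load: inc=-0.005487, refl=-0.005487·-0.333333=0.0018; V=0.275720+-0.005487+0.001829=0.2721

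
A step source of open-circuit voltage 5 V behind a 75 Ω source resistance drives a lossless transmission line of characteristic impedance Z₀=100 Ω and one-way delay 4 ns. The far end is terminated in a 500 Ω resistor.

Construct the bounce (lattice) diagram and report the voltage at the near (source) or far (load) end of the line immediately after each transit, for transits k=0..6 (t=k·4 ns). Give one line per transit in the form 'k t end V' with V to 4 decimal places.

0 0 source 2.8571
1 4 load 4.7619
2 8 source 4.4898
3 12 load 4.3084
4 16 source 4.3343
5 20 load 4.3516
6 24 source 4.3491

Γ_L=0.666667, Γ_S=-0.142857; launch V₁=5·100/175=2.857143
k=0 src: V=2.8571
k=1 load: inc=2.857143, refl=2.857143·0.666667=1.9048; V=0.000000+2.857143+1.904762=4.7619
k=2 src: inc=1.904762, refl=1.904762·-0.142857=-0.2721; V=2.857143+1.904762+-0.272109=4.4898
k=3 load: inc=-0.272109, refl=-0.272109·0.666667=-0.1814; V=4.761905+-0.272109+-0.181406=4.3084
k=4 src: inc=-0.181406, refl=-0.181406·-0.142857=0.0259; V=4.489796+-0.181406+0.025915=4.3343
k=5 load: inc=0.025915, refl=0.025915·0.666667=0.0173; V=4.308390+0.025915+0.017277=4.3516
k=6 src: inc=0.017277, refl=0.017277·-0.142857=-0.0025; V=4.334305+0.017277+-0.002468=4.3491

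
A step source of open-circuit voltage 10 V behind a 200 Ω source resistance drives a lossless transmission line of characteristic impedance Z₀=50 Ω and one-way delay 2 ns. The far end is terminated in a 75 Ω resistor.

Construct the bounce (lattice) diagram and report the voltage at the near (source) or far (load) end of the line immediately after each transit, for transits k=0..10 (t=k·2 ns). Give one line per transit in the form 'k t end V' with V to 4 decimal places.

Γ_L=0.200000, Γ_S=0.600000; launch V₁=10·50/250=2.000000
k=0 src: V=2.0000
k=1 load: inc=2.000000, refl=2.000000·0.200000=0.4000; V=0.000000+2.000000+0.400000=2.4000
k=2 src: inc=0.400000, refl=0.400000·0.600000=0.2400; V=2.000000+0.400000+0.240000=2.6400
k=3 load: inc=0.240000, refl=0.240000·0.200000=0.0480; V=2.400000+0.240000+0.048000=2.6880
k=4 src: inc=0.048000, refl=0.048000·0.600000=0.0288; V=2.640000+0.048000+0.028800=2.7168
k=5 load: inc=0.028800, refl=0.028800·0.200000=0.0058; V=2.688000+0.028800+0.005760=2.7226
k=6 src: inc=0.005760, refl=0.005760·0.600000=0.0035; V=2.716800+0.005760+0.003456=2.7260
k=7 load: inc=0.003456, refl=0.003456·0.200000=0.0007; V=2.722560+0.003456+0.000691=2.7267
k=8 src: inc=0.000691, refl=0.000691·0.600000=0.0004; V=2.726016+0.000691+0.000415=2.7271
k=9 load: inc=0.000415, refl=0.000415·0.200000=0.0001; V=2.726707+0.000415+0.000083=2.7272
k=10 src: inc=0.000083, refl=0.000083·0.600000=0.0000; V=2.727122+0.000083+0.000050=2.7273

0 0 source 2.0000
1 2 load 2.4000
2 4 source 2.6400
3 6 load 2.6880
4 8 source 2.7168
5 10 load 2.7226
6 12 source 2.7260
7 14 load 2.7267
8 16 source 2.7271
9 18 load 2.7272
10 20 source 2.7273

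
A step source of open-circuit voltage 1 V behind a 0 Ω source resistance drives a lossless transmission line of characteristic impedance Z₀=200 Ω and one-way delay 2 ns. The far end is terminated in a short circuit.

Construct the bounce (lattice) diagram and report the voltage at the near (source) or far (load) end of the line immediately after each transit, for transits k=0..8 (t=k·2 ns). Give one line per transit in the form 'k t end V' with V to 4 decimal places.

0 0 source 1.0000
1 2 load 0.0000
2 4 source 1.0000
3 6 load 0.0000
4 8 source 1.0000
5 10 load 0.0000
6 12 source 1.0000
7 14 load 0.0000
8 16 source 1.0000

Γ_L=-1.000000, Γ_S=-1.000000; launch V₁=1·200/200=1.000000
k=0 src: V=1.0000
k=1 load: inc=1.000000, refl=1.000000·-1.000000=-1.0000; V=0.000000+1.000000+-1.000000=0.0000
k=2 src: inc=-1.000000, refl=-1.000000·-1.000000=1.0000; V=1.000000+-1.000000+1.000000=1.0000
k=3 load: inc=1.000000, refl=1.000000·-1.000000=-1.0000; V=0.000000+1.000000+-1.000000=0.0000
k=4 src: inc=-1.000000, refl=-1.000000·-1.000000=1.0000; V=1.000000+-1.000000+1.000000=1.0000
k=5 load: inc=1.000000, refl=1.000000·-1.000000=-1.0000; V=0.000000+1.000000+-1.000000=0.0000
k=6 src: inc=-1.000000, refl=-1.000000·-1.000000=1.0000; V=1.000000+-1.000000+1.000000=1.0000
k=7 load: inc=1.000000, refl=1.000000·-1.000000=-1.0000; V=0.000000+1.000000+-1.000000=0.0000
k=8 src: inc=-1.000000, refl=-1.000000·-1.000000=1.0000; V=1.000000+-1.000000+1.000000=1.0000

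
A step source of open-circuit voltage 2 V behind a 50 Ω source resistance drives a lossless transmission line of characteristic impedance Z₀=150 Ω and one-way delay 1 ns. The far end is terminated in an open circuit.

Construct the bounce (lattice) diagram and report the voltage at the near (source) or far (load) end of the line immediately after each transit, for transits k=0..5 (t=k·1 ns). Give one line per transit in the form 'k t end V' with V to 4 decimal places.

0 0 source 1.5000
1 1 load 3.0000
2 2 source 2.2500
3 3 load 1.5000
4 4 source 1.8750
5 5 load 2.2500

Γ_L=1.000000, Γ_S=-0.500000; launch V₁=2·150/200=1.500000
k=0 src: V=1.5000
k=1 load: inc=1.500000, refl=1.500000·1.000000=1.5000; V=0.000000+1.500000+1.500000=3.0000
k=2 src: inc=1.500000, refl=1.500000·-0.500000=-0.7500; V=1.500000+1.500000+-0.750000=2.2500
k=3 load: inc=-0.750000, refl=-0.750000·1.000000=-0.7500; V=3.000000+-0.750000+-0.750000=1.5000
k=4 src: inc=-0.750000, refl=-0.750000·-0.500000=0.3750; V=2.250000+-0.750000+0.375000=1.8750
k=5 load: inc=0.375000, refl=0.375000·1.000000=0.3750; V=1.500000+0.375000+0.375000=2.2500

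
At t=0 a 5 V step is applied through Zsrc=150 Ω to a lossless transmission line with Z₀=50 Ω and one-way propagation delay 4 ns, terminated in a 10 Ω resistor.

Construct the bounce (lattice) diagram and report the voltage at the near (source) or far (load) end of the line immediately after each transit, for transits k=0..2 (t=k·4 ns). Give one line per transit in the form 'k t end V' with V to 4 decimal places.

0 0 source 1.2500
1 4 load 0.4167
2 8 source 0.0000

Γ_L=-0.666667, Γ_S=0.500000; launch V₁=5·50/200=1.250000
k=0 src: V=1.2500
k=1 load: inc=1.250000, refl=1.250000·-0.666667=-0.8333; V=0.000000+1.250000+-0.833333=0.4167
k=2 src: inc=-0.833333, refl=-0.833333·0.500000=-0.4167; V=1.250000+-0.833333+-0.416667=0.0000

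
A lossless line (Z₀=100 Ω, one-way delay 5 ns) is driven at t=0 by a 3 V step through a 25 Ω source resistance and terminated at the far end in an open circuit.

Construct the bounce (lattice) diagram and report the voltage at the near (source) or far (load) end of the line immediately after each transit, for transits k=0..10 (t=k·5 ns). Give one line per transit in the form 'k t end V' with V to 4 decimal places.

0 0 source 2.4000
1 5 load 4.8000
2 10 source 3.3600
3 15 load 1.9200
4 20 source 2.7840
5 25 load 3.6480
6 30 source 3.1296
7 35 load 2.6112
8 40 source 2.9222
9 45 load 3.2333
10 50 source 3.0467

Γ_L=1.000000, Γ_S=-0.600000; launch V₁=3·100/125=2.400000
k=0 src: V=2.4000
k=1 load: inc=2.400000, refl=2.400000·1.000000=2.4000; V=0.000000+2.400000+2.400000=4.8000
k=2 src: inc=2.400000, refl=2.400000·-0.600000=-1.4400; V=2.400000+2.400000+-1.440000=3.3600
k=3 load: inc=-1.440000, refl=-1.440000·1.000000=-1.4400; V=4.800000+-1.440000+-1.440000=1.9200
k=4 src: inc=-1.440000, refl=-1.440000·-0.600000=0.8640; V=3.360000+-1.440000+0.864000=2.7840
k=5 load: inc=0.864000, refl=0.864000·1.000000=0.8640; V=1.920000+0.864000+0.864000=3.6480
k=6 src: inc=0.864000, refl=0.864000·-0.600000=-0.5184; V=2.784000+0.864000+-0.518400=3.1296
k=7 load: inc=-0.518400, refl=-0.518400·1.000000=-0.5184; V=3.648000+-0.518400+-0.518400=2.6112
k=8 src: inc=-0.518400, refl=-0.518400·-0.600000=0.3110; V=3.129600+-0.518400+0.311040=2.9222
k=9 load: inc=0.311040, refl=0.311040·1.000000=0.3110; V=2.611200+0.311040+0.311040=3.2333
k=10 src: inc=0.311040, refl=0.311040·-0.600000=-0.1866; V=2.922240+0.311040+-0.186624=3.0467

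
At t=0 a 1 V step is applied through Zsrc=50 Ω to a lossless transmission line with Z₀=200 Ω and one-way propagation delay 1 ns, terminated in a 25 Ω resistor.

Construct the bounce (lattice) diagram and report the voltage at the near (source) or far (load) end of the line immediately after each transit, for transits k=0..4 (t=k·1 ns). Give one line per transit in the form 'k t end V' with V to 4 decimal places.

Γ_L=-0.777778, Γ_S=-0.600000; launch V₁=1·200/250=0.800000
k=0 src: V=0.8000
k=1 load: inc=0.800000, refl=0.800000·-0.777778=-0.6222; V=0.000000+0.800000+-0.622222=0.1778
k=2 src: inc=-0.622222, refl=-0.622222·-0.600000=0.3733; V=0.800000+-0.622222+0.373333=0.5511
k=3 load: inc=0.373333, refl=0.373333·-0.777778=-0.2904; V=0.177778+0.373333+-0.290370=0.2607
k=4 src: inc=-0.290370, refl=-0.290370·-0.600000=0.1742; V=0.551111+-0.290370+0.174222=0.4350

0 0 source 0.8000
1 1 load 0.1778
2 2 source 0.5511
3 3 load 0.2607
4 4 source 0.4350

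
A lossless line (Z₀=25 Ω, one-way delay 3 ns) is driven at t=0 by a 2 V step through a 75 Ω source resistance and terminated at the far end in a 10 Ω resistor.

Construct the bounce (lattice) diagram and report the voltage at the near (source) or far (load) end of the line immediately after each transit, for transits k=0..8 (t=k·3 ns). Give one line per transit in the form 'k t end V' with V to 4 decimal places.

Γ_L=-0.428571, Γ_S=0.500000; launch V₁=2·25/100=0.500000
k=0 src: V=0.5000
k=1 load: inc=0.500000, refl=0.500000·-0.428571=-0.2143; V=0.000000+0.500000+-0.214286=0.2857
k=2 src: inc=-0.214286, refl=-0.214286·0.500000=-0.1071; V=0.500000+-0.214286+-0.107143=0.1786
k=3 load: inc=-0.107143, refl=-0.107143·-0.428571=0.0459; V=0.285714+-0.107143+0.045918=0.2245
k=4 src: inc=0.045918, refl=0.045918·0.500000=0.0230; V=0.178571+0.045918+0.022959=0.2474
k=5 load: inc=0.022959, refl=0.022959·-0.428571=-0.0098; V=0.224490+0.022959+-0.009840=0.2376
k=6 src: inc=-0.009840, refl=-0.009840·0.500000=-0.0049; V=0.247449+-0.009840+-0.004920=0.2327
k=7 load: inc=-0.004920, refl=-0.004920·-0.428571=0.0021; V=0.237609+-0.004920+0.002108=0.2348
k=8 src: inc=0.002108, refl=0.002108·0.500000=0.0011; V=0.232690+0.002108+0.001054=0.2359

0 0 source 0.5000
1 3 load 0.2857
2 6 source 0.1786
3 9 load 0.2245
4 12 source 0.2474
5 15 load 0.2376
6 18 source 0.2327
7 21 load 0.2348
8 24 source 0.2359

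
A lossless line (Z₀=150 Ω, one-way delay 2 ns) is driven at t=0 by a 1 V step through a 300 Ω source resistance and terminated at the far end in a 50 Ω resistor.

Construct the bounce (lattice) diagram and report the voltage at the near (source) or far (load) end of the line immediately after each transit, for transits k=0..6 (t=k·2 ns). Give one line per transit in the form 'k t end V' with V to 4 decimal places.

0 0 source 0.3333
1 2 load 0.1667
2 4 source 0.1111
3 6 load 0.1389
4 8 source 0.1481
5 10 load 0.1435
6 12 source 0.1420

Γ_L=-0.500000, Γ_S=0.333333; launch V₁=1·150/450=0.333333
k=0 src: V=0.3333
k=1 load: inc=0.333333, refl=0.333333·-0.500000=-0.1667; V=0.000000+0.333333+-0.166667=0.1667
k=2 src: inc=-0.166667, refl=-0.166667·0.333333=-0.0556; V=0.333333+-0.166667+-0.055556=0.1111
k=3 load: inc=-0.055556, refl=-0.055556·-0.500000=0.0278; V=0.166667+-0.055556+0.027778=0.1389
k=4 src: inc=0.027778, refl=0.027778·0.333333=0.0093; V=0.111111+0.027778+0.009259=0.1481
k=5 load: inc=0.009259, refl=0.009259·-0.500000=-0.0046; V=0.138889+0.009259+-0.004630=0.1435
k=6 src: inc=-0.004630, refl=-0.004630·0.333333=-0.0015; V=0.148148+-0.004630+-0.001543=0.1420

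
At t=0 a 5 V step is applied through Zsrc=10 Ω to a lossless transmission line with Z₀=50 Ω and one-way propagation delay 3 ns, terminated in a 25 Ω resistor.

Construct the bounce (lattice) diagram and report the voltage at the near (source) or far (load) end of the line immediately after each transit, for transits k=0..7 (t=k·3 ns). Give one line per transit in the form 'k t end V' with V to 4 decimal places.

Γ_L=-0.333333, Γ_S=-0.666667; launch V₁=5·50/60=4.166667
k=0 src: V=4.1667
k=1 load: inc=4.166667, refl=4.166667·-0.333333=-1.3889; V=0.000000+4.166667+-1.388889=2.7778
k=2 src: inc=-1.388889, refl=-1.388889·-0.666667=0.9259; V=4.166667+-1.388889+0.925926=3.7037
k=3 load: inc=0.925926, refl=0.925926·-0.333333=-0.3086; V=2.777778+0.925926+-0.308642=3.3951
k=4 src: inc=-0.308642, refl=-0.308642·-0.666667=0.2058; V=3.703704+-0.308642+0.205761=3.6008
k=5 load: inc=0.205761, refl=0.205761·-0.333333=-0.0686; V=3.395062+0.205761+-0.068587=3.5322
k=6 src: inc=-0.068587, refl=-0.068587·-0.666667=0.0457; V=3.600823+-0.068587+0.045725=3.5780
k=7 load: inc=0.045725, refl=0.045725·-0.333333=-0.0152; V=3.532236+0.045725+-0.015242=3.5627

0 0 source 4.1667
1 3 load 2.7778
2 6 source 3.7037
3 9 load 3.3951
4 12 source 3.6008
5 15 load 3.5322
6 18 source 3.5780
7 21 load 3.5627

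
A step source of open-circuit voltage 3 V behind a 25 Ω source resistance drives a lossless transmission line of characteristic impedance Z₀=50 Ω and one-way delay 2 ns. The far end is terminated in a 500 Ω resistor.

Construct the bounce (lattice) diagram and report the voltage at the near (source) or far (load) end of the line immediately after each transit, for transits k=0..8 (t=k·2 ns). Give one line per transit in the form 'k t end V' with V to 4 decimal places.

0 0 source 2.0000
1 2 load 3.6364
2 4 source 3.0909
3 6 load 2.6446
4 8 source 2.7934
5 10 load 2.9151
6 12 source 2.8745
7 14 load 2.8413
8 16 source 2.8524

Γ_L=0.818182, Γ_S=-0.333333; launch V₁=3·50/75=2.000000
k=0 src: V=2.0000
k=1 load: inc=2.000000, refl=2.000000·0.818182=1.6364; V=0.000000+2.000000+1.636364=3.6364
k=2 src: inc=1.636364, refl=1.636364·-0.333333=-0.5455; V=2.000000+1.636364+-0.545455=3.0909
k=3 load: inc=-0.545455, refl=-0.545455·0.818182=-0.4463; V=3.636364+-0.545455+-0.446281=2.6446
k=4 src: inc=-0.446281, refl=-0.446281·-0.333333=0.1488; V=3.090909+-0.446281+0.148760=2.7934
k=5 load: inc=0.148760, refl=0.148760·0.818182=0.1217; V=2.644628+0.148760+0.121713=2.9151
k=6 src: inc=0.121713, refl=0.121713·-0.333333=-0.0406; V=2.793388+0.121713+-0.040571=2.8745
k=7 load: inc=-0.040571, refl=-0.040571·0.818182=-0.0332; V=2.915101+-0.040571+-0.033194=2.8413
k=8 src: inc=-0.033194, refl=-0.033194·-0.333333=0.0111; V=2.874530+-0.033194+0.011065=2.8524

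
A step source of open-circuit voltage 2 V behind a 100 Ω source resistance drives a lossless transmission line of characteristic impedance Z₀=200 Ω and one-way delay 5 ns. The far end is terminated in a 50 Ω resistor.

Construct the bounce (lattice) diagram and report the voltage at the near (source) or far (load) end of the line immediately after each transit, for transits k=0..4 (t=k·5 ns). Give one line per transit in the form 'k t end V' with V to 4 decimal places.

Γ_L=-0.600000, Γ_S=-0.333333; launch V₁=2·200/300=1.333333
k=0 src: V=1.3333
k=1 load: inc=1.333333, refl=1.333333·-0.600000=-0.8000; V=0.000000+1.333333+-0.800000=0.5333
k=2 src: inc=-0.800000, refl=-0.800000·-0.333333=0.2667; V=1.333333+-0.800000+0.266667=0.8000
k=3 load: inc=0.266667, refl=0.266667·-0.600000=-0.1600; V=0.533333+0.266667+-0.160000=0.6400
k=4 src: inc=-0.160000, refl=-0.160000·-0.333333=0.0533; V=0.800000+-0.160000+0.053333=0.6933

0 0 source 1.3333
1 5 load 0.5333
2 10 source 0.8000
3 15 load 0.6400
4 20 source 0.6933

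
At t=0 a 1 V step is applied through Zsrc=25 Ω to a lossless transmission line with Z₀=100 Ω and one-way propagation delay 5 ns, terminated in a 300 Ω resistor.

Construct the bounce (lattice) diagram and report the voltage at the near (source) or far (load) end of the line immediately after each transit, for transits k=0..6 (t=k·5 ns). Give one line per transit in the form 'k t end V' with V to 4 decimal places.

0 0 source 0.8000
1 5 load 1.2000
2 10 source 0.9600
3 15 load 0.8400
4 20 source 0.9120
5 25 load 0.9480
6 30 source 0.9264

Γ_L=0.500000, Γ_S=-0.600000; launch V₁=1·100/125=0.800000
k=0 src: V=0.8000
k=1 load: inc=0.800000, refl=0.800000·0.500000=0.4000; V=0.000000+0.800000+0.400000=1.2000
k=2 src: inc=0.400000, refl=0.400000·-0.600000=-0.2400; V=0.800000+0.400000+-0.240000=0.9600
k=3 load: inc=-0.240000, refl=-0.240000·0.500000=-0.1200; V=1.200000+-0.240000+-0.120000=0.8400
k=4 src: inc=-0.120000, refl=-0.120000·-0.600000=0.0720; V=0.960000+-0.120000+0.072000=0.9120
k=5 load: inc=0.072000, refl=0.072000·0.500000=0.0360; V=0.840000+0.072000+0.036000=0.9480
k=6 src: inc=0.036000, refl=0.036000·-0.600000=-0.0216; V=0.912000+0.036000+-0.021600=0.9264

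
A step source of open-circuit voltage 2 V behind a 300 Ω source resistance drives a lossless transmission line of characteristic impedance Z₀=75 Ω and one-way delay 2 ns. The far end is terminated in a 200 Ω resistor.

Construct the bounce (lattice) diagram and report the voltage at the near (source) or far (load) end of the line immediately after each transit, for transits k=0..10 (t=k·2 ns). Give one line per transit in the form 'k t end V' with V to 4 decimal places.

Γ_L=0.454545, Γ_S=0.600000; launch V₁=2·75/375=0.400000
k=0 src: V=0.4000
k=1 load: inc=0.400000, refl=0.400000·0.454545=0.1818; V=0.000000+0.400000+0.181818=0.5818
k=2 src: inc=0.181818, refl=0.181818·0.600000=0.1091; V=0.400000+0.181818+0.109091=0.6909
k=3 load: inc=0.109091, refl=0.109091·0.454545=0.0496; V=0.581818+0.109091+0.049587=0.7405
k=4 src: inc=0.049587, refl=0.049587·0.600000=0.0298; V=0.690909+0.049587+0.029752=0.7702
k=5 load: inc=0.029752, refl=0.029752·0.454545=0.0135; V=0.740496+0.029752+0.013524=0.7838
k=6 src: inc=0.013524, refl=0.013524·0.600000=0.0081; V=0.770248+0.013524+0.008114=0.7919
k=7 load: inc=0.008114, refl=0.008114·0.454545=0.0037; V=0.783772+0.008114+0.003688=0.7956
k=8 src: inc=0.003688, refl=0.003688·0.600000=0.0022; V=0.791886+0.003688+0.002213=0.7978
k=9 load: inc=0.002213, refl=0.002213·0.454545=0.0010; V=0.795574+0.002213+0.001006=0.7988
k=10 src: inc=0.001006, refl=0.001006·0.600000=0.0006; V=0.797787+0.001006+0.000604=0.7994

0 0 source 0.4000
1 2 load 0.5818
2 4 source 0.6909
3 6 load 0.7405
4 8 source 0.7702
5 10 load 0.7838
6 12 source 0.7919
7 14 load 0.7956
8 16 source 0.7978
9 18 load 0.7988
10 20 source 0.7994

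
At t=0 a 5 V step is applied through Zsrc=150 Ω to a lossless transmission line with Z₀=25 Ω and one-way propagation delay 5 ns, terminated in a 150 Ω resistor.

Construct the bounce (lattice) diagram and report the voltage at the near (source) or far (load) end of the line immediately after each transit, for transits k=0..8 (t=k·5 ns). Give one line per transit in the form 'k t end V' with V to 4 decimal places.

0 0 source 0.7143
1 5 load 1.2245
2 10 source 1.5889
3 15 load 1.8492
4 20 source 2.0352
5 25 load 2.1680
6 30 source 2.2628
7 35 load 2.3306
8 40 source 2.3790

Γ_L=0.714286, Γ_S=0.714286; launch V₁=5·25/175=0.714286
k=0 src: V=0.7143
k=1 load: inc=0.714286, refl=0.714286·0.714286=0.5102; V=0.000000+0.714286+0.510204=1.2245
k=2 src: inc=0.510204, refl=0.510204·0.714286=0.3644; V=0.714286+0.510204+0.364431=1.5889
k=3 load: inc=0.364431, refl=0.364431·0.714286=0.2603; V=1.224490+0.364431+0.260308=1.8492
k=4 src: inc=0.260308, refl=0.260308·0.714286=0.1859; V=1.588921+0.260308+0.185934=2.0352
k=5 load: inc=0.185934, refl=0.185934·0.714286=0.1328; V=1.849229+0.185934+0.132810=2.1680
k=6 src: inc=0.132810, refl=0.132810·0.714286=0.0949; V=2.035164+0.132810+0.094865=2.2628
k=7 load: inc=0.094865, refl=0.094865·0.714286=0.0678; V=2.167974+0.094865+0.067760=2.3306
k=8 src: inc=0.067760, refl=0.067760·0.714286=0.0484; V=2.262839+0.067760+0.048400=2.3790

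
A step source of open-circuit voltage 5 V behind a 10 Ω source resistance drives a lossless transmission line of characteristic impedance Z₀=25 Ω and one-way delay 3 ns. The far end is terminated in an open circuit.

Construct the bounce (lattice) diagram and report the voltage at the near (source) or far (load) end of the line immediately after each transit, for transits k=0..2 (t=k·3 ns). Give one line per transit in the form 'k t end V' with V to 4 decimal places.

Γ_L=1.000000, Γ_S=-0.428571; launch V₁=5·25/35=3.571429
k=0 src: V=3.5714
k=1 load: inc=3.571429, refl=3.571429·1.000000=3.5714; V=0.000000+3.571429+3.571429=7.1429
k=2 src: inc=3.571429, refl=3.571429·-0.428571=-1.5306; V=3.571429+3.571429+-1.530612=5.6122

0 0 source 3.5714
1 3 load 7.1429
2 6 source 5.6122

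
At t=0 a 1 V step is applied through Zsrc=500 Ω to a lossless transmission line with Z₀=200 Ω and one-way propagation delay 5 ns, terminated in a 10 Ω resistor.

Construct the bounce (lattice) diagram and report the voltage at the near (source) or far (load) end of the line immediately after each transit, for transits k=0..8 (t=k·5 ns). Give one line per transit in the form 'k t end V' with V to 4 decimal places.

Γ_L=-0.904762, Γ_S=0.428571; launch V₁=1·200/700=0.285714
k=0 src: V=0.2857
k=1 load: inc=0.285714, refl=0.285714·-0.904762=-0.2585; V=0.000000+0.285714+-0.258503=0.0272
k=2 src: inc=-0.258503, refl=-0.258503·0.428571=-0.1108; V=0.285714+-0.258503+-0.110787=-0.0836
k=3 load: inc=-0.110787, refl=-0.110787·-0.904762=0.1002; V=0.027211+-0.110787+0.100236=0.0167
k=4 src: inc=0.100236, refl=0.100236·0.428571=0.0430; V=-0.083576+0.100236+0.042958=0.0596
k=5 load: inc=0.042958, refl=0.042958·-0.904762=-0.0389; V=0.016660+0.042958+-0.038867=0.0208
k=6 src: inc=-0.038867, refl=-0.038867·0.428571=-0.0167; V=0.059618+-0.038867+-0.016657=0.0041
k=7 load: inc=-0.016657, refl=-0.016657·-0.904762=0.0151; V=0.020751+-0.016657+0.015071=0.0192
k=8 src: inc=0.015071, refl=0.015071·0.428571=0.0065; V=0.004094+0.015071+0.006459=0.0256

0 0 source 0.2857
1 5 load 0.0272
2 10 source -0.0836
3 15 load 0.0167
4 20 source 0.0596
5 25 load 0.0208
6 30 source 0.0041
7 35 load 0.0192
8 40 source 0.0256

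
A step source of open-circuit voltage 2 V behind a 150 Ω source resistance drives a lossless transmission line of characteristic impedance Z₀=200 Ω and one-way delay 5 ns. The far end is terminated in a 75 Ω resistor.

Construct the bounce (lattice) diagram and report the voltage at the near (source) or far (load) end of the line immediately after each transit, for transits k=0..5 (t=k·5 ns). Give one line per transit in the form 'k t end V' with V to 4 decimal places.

Γ_L=-0.454545, Γ_S=-0.142857; launch V₁=2·200/350=1.142857
k=0 src: V=1.1429
k=1 load: inc=1.142857, refl=1.142857·-0.454545=-0.5195; V=0.000000+1.142857+-0.519481=0.6234
k=2 src: inc=-0.519481, refl=-0.519481·-0.142857=0.0742; V=1.142857+-0.519481+0.074212=0.6976
k=3 load: inc=0.074212, refl=0.074212·-0.454545=-0.0337; V=0.623377+0.074212+-0.033733=0.6639
k=4 src: inc=-0.033733, refl=-0.033733·-0.142857=0.0048; V=0.697588+-0.033733+0.004819=0.6687
k=5 load: inc=0.004819, refl=0.004819·-0.454545=-0.0022; V=0.663856+0.004819+-0.002190=0.6665

0 0 source 1.1429
1 5 load 0.6234
2 10 source 0.6976
3 15 load 0.6639
4 20 source 0.6687
5 25 load 0.6665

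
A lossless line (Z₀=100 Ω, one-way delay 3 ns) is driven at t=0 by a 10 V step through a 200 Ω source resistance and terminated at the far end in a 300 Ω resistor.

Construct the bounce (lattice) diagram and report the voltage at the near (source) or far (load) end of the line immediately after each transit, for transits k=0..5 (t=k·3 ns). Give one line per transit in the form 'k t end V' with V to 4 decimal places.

0 0 source 3.3333
1 3 load 5.0000
2 6 source 5.5556
3 9 load 5.8333
4 12 source 5.9259
5 15 load 5.9722

Γ_L=0.500000, Γ_S=0.333333; launch V₁=10·100/300=3.333333
k=0 src: V=3.3333
k=1 load: inc=3.333333, refl=3.333333·0.500000=1.6667; V=0.000000+3.333333+1.666667=5.0000
k=2 src: inc=1.666667, refl=1.666667·0.333333=0.5556; V=3.333333+1.666667+0.555556=5.5556
k=3 load: inc=0.555556, refl=0.555556·0.500000=0.2778; V=5.000000+0.555556+0.277778=5.8333
k=4 src: inc=0.277778, refl=0.277778·0.333333=0.0926; V=5.555556+0.277778+0.092593=5.9259
k=5 load: inc=0.092593, refl=0.092593·0.500000=0.0463; V=5.833333+0.092593+0.046296=5.9722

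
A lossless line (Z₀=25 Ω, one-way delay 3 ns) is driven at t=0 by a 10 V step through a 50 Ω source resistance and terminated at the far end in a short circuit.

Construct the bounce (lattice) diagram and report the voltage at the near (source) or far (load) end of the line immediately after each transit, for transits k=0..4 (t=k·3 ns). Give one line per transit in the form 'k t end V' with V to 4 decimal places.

Γ_L=-1.000000, Γ_S=0.333333; launch V₁=10·25/75=3.333333
k=0 src: V=3.3333
k=1 load: inc=3.333333, refl=3.333333·-1.000000=-3.3333; V=0.000000+3.333333+-3.333333=0.0000
k=2 src: inc=-3.333333, refl=-3.333333·0.333333=-1.1111; V=3.333333+-3.333333+-1.111111=-1.1111
k=3 load: inc=-1.111111, refl=-1.111111·-1.000000=1.1111; V=0.000000+-1.111111+1.111111=0.0000
k=4 src: inc=1.111111, refl=1.111111·0.333333=0.3704; V=-1.111111+1.111111+0.370370=0.3704

0 0 source 3.3333
1 3 load 0.0000
2 6 source -1.1111
3 9 load 0.0000
4 12 source 0.3704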